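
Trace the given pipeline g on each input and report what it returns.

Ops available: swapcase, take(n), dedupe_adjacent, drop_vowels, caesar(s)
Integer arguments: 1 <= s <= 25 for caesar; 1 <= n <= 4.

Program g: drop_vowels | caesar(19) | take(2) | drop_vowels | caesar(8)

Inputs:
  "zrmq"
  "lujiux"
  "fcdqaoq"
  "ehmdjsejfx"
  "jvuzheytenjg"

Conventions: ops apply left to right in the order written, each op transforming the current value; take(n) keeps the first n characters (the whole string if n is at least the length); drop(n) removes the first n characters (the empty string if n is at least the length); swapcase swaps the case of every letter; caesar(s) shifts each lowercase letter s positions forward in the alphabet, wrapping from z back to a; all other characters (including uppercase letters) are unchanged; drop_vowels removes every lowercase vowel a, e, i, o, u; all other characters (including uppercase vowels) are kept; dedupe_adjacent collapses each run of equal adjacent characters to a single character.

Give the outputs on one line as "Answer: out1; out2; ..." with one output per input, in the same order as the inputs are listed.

Execution, op by op:
  "zrmq" -> "zrmq" -> "skfj" -> "sk" -> "sk" -> "as"
  "lujiux" -> "ljx" -> "ecq" -> "ec" -> "c" -> "k"
  "fcdqaoq" -> "fcdqq" -> "yvwjj" -> "yv" -> "yv" -> "gd"
  "ehmdjsejfx" -> "hmdjsjfx" -> "afwclcyq" -> "af" -> "f" -> "n"
  "jvuzheytenjg" -> "jvzhytnjg" -> "cosarmgcz" -> "co" -> "c" -> "k"

"as"; "k"; "gd"; "n"; "k"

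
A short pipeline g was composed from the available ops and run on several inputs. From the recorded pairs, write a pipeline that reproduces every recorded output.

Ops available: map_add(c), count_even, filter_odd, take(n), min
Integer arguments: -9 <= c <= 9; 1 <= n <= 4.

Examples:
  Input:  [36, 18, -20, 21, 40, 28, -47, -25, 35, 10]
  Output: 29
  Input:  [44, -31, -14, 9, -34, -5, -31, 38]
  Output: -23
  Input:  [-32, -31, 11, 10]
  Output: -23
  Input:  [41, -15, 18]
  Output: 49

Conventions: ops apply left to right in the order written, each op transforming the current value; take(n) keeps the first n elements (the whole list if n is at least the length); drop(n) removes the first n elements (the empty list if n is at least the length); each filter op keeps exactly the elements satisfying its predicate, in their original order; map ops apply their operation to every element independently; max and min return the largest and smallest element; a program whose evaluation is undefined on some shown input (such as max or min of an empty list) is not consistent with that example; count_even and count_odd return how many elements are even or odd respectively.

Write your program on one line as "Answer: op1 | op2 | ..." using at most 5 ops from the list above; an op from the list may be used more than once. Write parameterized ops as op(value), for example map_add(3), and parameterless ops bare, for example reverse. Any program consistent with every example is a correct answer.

filter_odd | take(1) | map_add(8) | min

Check, running the answer program on each example:
  [36, 18, -20, 21, 40, 28, -47, -25, 35, 10] -> [21, -47, -25, 35] -> [21] -> [29] -> 29
  [44, -31, -14, 9, -34, -5, -31, 38] -> [-31, 9, -5, -31] -> [-31] -> [-23] -> -23
  [-32, -31, 11, 10] -> [-31, 11] -> [-31] -> [-23] -> -23
  [41, -15, 18] -> [41, -15] -> [41] -> [49] -> 49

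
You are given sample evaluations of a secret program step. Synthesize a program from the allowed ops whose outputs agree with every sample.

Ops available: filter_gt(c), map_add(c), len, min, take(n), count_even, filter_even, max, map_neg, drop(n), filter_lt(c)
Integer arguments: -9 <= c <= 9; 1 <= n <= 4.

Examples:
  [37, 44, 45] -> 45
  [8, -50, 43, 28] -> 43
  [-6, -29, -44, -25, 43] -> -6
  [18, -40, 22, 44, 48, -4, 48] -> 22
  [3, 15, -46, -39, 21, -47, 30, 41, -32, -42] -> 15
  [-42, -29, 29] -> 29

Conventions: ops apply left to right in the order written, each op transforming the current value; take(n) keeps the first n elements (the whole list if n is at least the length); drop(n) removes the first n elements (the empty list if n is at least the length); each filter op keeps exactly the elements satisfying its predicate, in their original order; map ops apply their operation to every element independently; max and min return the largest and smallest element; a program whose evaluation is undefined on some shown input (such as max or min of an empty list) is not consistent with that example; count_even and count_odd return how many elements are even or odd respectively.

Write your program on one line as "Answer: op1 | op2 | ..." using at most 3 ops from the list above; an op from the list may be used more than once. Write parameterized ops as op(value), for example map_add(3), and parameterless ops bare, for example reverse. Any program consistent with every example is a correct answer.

take(3) | max

Check, running the answer program on each example:
  [37, 44, 45] -> [37, 44, 45] -> 45
  [8, -50, 43, 28] -> [8, -50, 43] -> 43
  [-6, -29, -44, -25, 43] -> [-6, -29, -44] -> -6
  [18, -40, 22, 44, 48, -4, 48] -> [18, -40, 22] -> 22
  [3, 15, -46, -39, 21, -47, 30, 41, -32, -42] -> [3, 15, -46] -> 15
  [-42, -29, 29] -> [-42, -29, 29] -> 29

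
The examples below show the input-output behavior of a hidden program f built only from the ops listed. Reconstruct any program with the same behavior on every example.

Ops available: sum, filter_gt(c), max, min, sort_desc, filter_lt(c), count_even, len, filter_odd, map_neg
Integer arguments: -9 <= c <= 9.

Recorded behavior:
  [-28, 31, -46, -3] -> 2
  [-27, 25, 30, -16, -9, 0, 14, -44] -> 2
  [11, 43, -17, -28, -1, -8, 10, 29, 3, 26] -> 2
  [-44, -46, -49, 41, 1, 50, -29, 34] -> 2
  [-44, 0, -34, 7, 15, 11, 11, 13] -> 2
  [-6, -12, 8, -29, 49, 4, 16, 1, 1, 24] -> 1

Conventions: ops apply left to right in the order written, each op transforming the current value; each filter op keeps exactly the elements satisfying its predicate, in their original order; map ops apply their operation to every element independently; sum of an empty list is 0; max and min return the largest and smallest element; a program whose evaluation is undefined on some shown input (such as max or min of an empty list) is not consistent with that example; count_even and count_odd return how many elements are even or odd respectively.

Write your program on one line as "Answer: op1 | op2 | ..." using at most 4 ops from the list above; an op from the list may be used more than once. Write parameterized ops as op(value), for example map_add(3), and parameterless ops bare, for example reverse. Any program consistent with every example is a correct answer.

sort_desc | filter_lt(-6) | count_even

Check, running the answer program on each example:
  [-28, 31, -46, -3] -> [31, -3, -28, -46] -> [-28, -46] -> 2
  [-27, 25, 30, -16, -9, 0, 14, -44] -> [30, 25, 14, 0, -9, -16, -27, -44] -> [-9, -16, -27, -44] -> 2
  [11, 43, -17, -28, -1, -8, 10, 29, 3, 26] -> [43, 29, 26, 11, 10, 3, -1, -8, -17, -28] -> [-8, -17, -28] -> 2
  [-44, -46, -49, 41, 1, 50, -29, 34] -> [50, 41, 34, 1, -29, -44, -46, -49] -> [-29, -44, -46, -49] -> 2
  [-44, 0, -34, 7, 15, 11, 11, 13] -> [15, 13, 11, 11, 7, 0, -34, -44] -> [-34, -44] -> 2
  [-6, -12, 8, -29, 49, 4, 16, 1, 1, 24] -> [49, 24, 16, 8, 4, 1, 1, -6, -12, -29] -> [-12, -29] -> 1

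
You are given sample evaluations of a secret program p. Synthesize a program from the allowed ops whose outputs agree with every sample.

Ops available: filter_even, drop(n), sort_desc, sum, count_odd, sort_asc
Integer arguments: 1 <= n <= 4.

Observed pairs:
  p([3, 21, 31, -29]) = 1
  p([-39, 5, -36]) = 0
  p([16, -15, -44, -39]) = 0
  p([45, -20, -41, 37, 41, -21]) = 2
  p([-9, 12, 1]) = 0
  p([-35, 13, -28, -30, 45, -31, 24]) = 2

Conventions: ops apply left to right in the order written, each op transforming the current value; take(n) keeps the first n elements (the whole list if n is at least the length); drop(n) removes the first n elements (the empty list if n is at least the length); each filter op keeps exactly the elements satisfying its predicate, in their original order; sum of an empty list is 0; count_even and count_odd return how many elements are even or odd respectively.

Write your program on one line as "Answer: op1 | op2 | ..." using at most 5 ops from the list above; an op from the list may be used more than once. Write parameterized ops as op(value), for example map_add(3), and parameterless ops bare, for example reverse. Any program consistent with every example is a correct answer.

sort_asc | sort_desc | drop(3) | count_odd

Check, running the answer program on each example:
  [3, 21, 31, -29] -> [-29, 3, 21, 31] -> [31, 21, 3, -29] -> [-29] -> 1
  [-39, 5, -36] -> [-39, -36, 5] -> [5, -36, -39] -> [] -> 0
  [16, -15, -44, -39] -> [-44, -39, -15, 16] -> [16, -15, -39, -44] -> [-44] -> 0
  [45, -20, -41, 37, 41, -21] -> [-41, -21, -20, 37, 41, 45] -> [45, 41, 37, -20, -21, -41] -> [-20, -21, -41] -> 2
  [-9, 12, 1] -> [-9, 1, 12] -> [12, 1, -9] -> [] -> 0
  [-35, 13, -28, -30, 45, -31, 24] -> [-35, -31, -30, -28, 13, 24, 45] -> [45, 24, 13, -28, -30, -31, -35] -> [-28, -30, -31, -35] -> 2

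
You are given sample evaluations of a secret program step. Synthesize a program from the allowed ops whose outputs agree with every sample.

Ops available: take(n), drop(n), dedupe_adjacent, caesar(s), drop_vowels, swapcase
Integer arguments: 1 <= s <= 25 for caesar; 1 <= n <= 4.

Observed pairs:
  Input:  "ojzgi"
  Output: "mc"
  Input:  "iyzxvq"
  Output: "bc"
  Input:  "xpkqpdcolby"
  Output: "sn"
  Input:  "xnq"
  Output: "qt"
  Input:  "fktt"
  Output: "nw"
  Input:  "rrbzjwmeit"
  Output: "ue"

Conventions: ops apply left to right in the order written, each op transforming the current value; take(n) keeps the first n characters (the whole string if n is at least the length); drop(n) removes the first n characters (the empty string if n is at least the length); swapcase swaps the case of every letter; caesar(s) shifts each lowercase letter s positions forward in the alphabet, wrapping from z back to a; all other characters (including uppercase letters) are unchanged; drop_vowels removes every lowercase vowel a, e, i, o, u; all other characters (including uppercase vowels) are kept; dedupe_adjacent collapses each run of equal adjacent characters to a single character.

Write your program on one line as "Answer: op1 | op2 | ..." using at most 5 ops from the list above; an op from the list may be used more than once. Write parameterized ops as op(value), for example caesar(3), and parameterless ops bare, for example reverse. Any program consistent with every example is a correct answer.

drop(1) | caesar(17) | dedupe_adjacent | caesar(12) | take(2)

Check, running the answer program on each example:
  "ojzgi" -> "jzgi" -> "aqxz" -> "aqxz" -> "mcjl" -> "mc"
  "iyzxvq" -> "yzxvq" -> "pqomh" -> "pqomh" -> "bcayt" -> "bc"
  "xpkqpdcolby" -> "pkqpdcolby" -> "gbhgutfcsp" -> "gbhgutfcsp" -> "sntsgfroeb" -> "sn"
  "xnq" -> "nq" -> "eh" -> "eh" -> "qt" -> "qt"
  "fktt" -> "ktt" -> "bkk" -> "bk" -> "nw" -> "nw"
  "rrbzjwmeit" -> "rbzjwmeit" -> "isqandvzk" -> "isqandvzk" -> "uecmzphlw" -> "ue"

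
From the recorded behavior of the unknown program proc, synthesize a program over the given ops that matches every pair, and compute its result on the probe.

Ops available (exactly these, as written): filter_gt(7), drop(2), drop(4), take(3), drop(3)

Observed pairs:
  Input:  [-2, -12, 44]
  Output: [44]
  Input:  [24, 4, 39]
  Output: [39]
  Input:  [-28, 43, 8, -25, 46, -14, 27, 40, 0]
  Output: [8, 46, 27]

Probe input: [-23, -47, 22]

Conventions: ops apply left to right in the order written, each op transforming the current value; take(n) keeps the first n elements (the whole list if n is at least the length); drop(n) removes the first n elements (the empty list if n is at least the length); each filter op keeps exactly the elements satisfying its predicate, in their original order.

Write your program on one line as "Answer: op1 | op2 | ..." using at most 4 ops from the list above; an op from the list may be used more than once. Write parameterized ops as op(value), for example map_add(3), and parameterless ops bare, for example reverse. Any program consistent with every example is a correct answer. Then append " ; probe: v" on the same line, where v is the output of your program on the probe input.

drop(2) | filter_gt(7) | take(3) ; probe: [22]

Check, running the answer program on each example:
  [-2, -12, 44] -> [44] -> [44] -> [44]
  [24, 4, 39] -> [39] -> [39] -> [39]
  [-28, 43, 8, -25, 46, -14, 27, 40, 0] -> [8, -25, 46, -14, 27, 40, 0] -> [8, 46, 27, 40] -> [8, 46, 27]
  probe: [-23, -47, 22] -> [22] -> [22] -> [22]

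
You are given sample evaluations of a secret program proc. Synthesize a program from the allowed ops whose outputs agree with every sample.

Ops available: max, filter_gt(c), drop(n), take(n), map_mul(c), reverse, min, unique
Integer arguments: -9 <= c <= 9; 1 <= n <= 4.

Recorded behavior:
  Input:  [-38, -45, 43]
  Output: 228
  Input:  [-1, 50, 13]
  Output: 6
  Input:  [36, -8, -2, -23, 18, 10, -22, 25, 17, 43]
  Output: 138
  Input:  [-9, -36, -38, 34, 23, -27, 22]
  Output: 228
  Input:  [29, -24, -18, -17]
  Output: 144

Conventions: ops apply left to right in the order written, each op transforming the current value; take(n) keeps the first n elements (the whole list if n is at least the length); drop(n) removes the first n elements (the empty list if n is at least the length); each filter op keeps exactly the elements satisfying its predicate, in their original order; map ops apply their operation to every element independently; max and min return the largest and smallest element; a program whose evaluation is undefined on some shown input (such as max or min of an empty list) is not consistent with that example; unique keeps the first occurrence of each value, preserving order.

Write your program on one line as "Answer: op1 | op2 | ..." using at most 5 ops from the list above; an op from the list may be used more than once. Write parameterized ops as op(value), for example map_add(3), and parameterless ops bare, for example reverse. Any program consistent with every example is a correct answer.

map_mul(-6) | reverse | drop(2) | reverse | max

Check, running the answer program on each example:
  [-38, -45, 43] -> [228, 270, -258] -> [-258, 270, 228] -> [228] -> [228] -> 228
  [-1, 50, 13] -> [6, -300, -78] -> [-78, -300, 6] -> [6] -> [6] -> 6
  [36, -8, -2, -23, 18, 10, -22, 25, 17, 43] -> [-216, 48, 12, 138, -108, -60, 132, -150, -102, -258] -> [-258, -102, -150, 132, -60, -108, 138, 12, 48, -216] -> [-150, 132, -60, -108, 138, 12, 48, -216] -> [-216, 48, 12, 138, -108, -60, 132, -150] -> 138
  [-9, -36, -38, 34, 23, -27, 22] -> [54, 216, 228, -204, -138, 162, -132] -> [-132, 162, -138, -204, 228, 216, 54] -> [-138, -204, 228, 216, 54] -> [54, 216, 228, -204, -138] -> 228
  [29, -24, -18, -17] -> [-174, 144, 108, 102] -> [102, 108, 144, -174] -> [144, -174] -> [-174, 144] -> 144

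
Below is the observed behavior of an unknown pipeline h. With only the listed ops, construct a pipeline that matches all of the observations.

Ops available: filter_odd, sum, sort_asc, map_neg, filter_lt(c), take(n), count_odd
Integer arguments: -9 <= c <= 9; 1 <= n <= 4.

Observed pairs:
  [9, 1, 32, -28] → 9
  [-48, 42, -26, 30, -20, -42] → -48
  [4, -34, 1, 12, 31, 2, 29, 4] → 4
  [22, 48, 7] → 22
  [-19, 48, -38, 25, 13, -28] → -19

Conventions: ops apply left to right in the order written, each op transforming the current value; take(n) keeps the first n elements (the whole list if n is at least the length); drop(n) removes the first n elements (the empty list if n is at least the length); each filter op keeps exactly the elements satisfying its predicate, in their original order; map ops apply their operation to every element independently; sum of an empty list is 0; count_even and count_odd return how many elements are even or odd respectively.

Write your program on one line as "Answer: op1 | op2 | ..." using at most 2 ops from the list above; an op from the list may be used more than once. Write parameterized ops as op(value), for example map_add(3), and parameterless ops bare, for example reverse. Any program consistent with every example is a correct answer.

take(1) | sum

Check, running the answer program on each example:
  [9, 1, 32, -28] -> [9] -> 9
  [-48, 42, -26, 30, -20, -42] -> [-48] -> -48
  [4, -34, 1, 12, 31, 2, 29, 4] -> [4] -> 4
  [22, 48, 7] -> [22] -> 22
  [-19, 48, -38, 25, 13, -28] -> [-19] -> -19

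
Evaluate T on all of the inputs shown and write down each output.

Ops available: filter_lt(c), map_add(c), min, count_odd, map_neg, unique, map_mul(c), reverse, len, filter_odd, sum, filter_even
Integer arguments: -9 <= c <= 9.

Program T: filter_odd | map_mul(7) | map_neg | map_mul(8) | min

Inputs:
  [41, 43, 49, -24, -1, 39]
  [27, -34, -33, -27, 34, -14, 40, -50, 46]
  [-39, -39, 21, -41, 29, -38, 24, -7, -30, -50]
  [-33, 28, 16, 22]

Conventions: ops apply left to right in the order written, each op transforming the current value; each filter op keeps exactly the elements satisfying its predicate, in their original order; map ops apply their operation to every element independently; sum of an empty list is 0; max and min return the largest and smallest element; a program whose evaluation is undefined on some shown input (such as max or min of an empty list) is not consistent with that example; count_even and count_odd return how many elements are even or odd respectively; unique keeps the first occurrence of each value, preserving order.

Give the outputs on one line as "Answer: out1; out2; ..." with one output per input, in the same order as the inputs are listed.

-2744; -1512; -1624; 1848

Execution, op by op:
  [41, 43, 49, -24, -1, 39] -> [41, 43, 49, -1, 39] -> [287, 301, 343, -7, 273] -> [-287, -301, -343, 7, -273] -> [-2296, -2408, -2744, 56, -2184] -> -2744
  [27, -34, -33, -27, 34, -14, 40, -50, 46] -> [27, -33, -27] -> [189, -231, -189] -> [-189, 231, 189] -> [-1512, 1848, 1512] -> -1512
  [-39, -39, 21, -41, 29, -38, 24, -7, -30, -50] -> [-39, -39, 21, -41, 29, -7] -> [-273, -273, 147, -287, 203, -49] -> [273, 273, -147, 287, -203, 49] -> [2184, 2184, -1176, 2296, -1624, 392] -> -1624
  [-33, 28, 16, 22] -> [-33] -> [-231] -> [231] -> [1848] -> 1848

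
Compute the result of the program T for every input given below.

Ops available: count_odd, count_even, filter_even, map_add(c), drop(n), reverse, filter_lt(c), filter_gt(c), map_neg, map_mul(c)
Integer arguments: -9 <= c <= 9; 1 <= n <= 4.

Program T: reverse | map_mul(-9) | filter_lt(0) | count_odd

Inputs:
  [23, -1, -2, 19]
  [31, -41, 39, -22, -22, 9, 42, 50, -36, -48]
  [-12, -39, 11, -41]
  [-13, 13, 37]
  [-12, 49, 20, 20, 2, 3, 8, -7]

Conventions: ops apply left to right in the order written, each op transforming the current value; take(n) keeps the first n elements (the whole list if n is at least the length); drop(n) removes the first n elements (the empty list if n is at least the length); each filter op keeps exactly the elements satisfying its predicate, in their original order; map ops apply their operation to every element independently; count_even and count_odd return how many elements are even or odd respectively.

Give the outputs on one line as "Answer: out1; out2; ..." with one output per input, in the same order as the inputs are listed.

Execution, op by op:
  [23, -1, -2, 19] -> [19, -2, -1, 23] -> [-171, 18, 9, -207] -> [-171, -207] -> 2
  [31, -41, 39, -22, -22, 9, 42, 50, -36, -48] -> [-48, -36, 50, 42, 9, -22, -22, 39, -41, 31] -> [432, 324, -450, -378, -81, 198, 198, -351, 369, -279] -> [-450, -378, -81, -351, -279] -> 3
  [-12, -39, 11, -41] -> [-41, 11, -39, -12] -> [369, -99, 351, 108] -> [-99] -> 1
  [-13, 13, 37] -> [37, 13, -13] -> [-333, -117, 117] -> [-333, -117] -> 2
  [-12, 49, 20, 20, 2, 3, 8, -7] -> [-7, 8, 3, 2, 20, 20, 49, -12] -> [63, -72, -27, -18, -180, -180, -441, 108] -> [-72, -27, -18, -180, -180, -441] -> 2

2; 3; 1; 2; 2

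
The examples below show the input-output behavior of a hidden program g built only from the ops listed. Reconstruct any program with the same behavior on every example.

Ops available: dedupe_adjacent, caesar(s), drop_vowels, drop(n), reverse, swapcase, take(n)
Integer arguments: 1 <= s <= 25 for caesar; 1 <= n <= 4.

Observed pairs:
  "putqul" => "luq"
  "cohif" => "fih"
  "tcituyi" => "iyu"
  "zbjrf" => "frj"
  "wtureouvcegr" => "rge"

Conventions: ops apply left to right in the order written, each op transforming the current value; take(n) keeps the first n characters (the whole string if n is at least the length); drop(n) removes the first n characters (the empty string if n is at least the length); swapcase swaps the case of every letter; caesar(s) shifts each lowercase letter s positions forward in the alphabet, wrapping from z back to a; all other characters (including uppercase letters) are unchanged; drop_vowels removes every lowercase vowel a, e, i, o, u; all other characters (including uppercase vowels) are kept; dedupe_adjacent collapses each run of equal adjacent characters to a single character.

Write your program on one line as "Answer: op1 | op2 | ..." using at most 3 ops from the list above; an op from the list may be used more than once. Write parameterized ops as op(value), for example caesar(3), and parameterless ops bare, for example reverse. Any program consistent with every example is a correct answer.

reverse | take(4) | take(3)

Check, running the answer program on each example:
  "putqul" -> "luqtup" -> "luqt" -> "luq"
  "cohif" -> "fihoc" -> "fiho" -> "fih"
  "tcituyi" -> "iyutict" -> "iyut" -> "iyu"
  "zbjrf" -> "frjbz" -> "frjb" -> "frj"
  "wtureouvcegr" -> "rgecvuoerutw" -> "rgec" -> "rge"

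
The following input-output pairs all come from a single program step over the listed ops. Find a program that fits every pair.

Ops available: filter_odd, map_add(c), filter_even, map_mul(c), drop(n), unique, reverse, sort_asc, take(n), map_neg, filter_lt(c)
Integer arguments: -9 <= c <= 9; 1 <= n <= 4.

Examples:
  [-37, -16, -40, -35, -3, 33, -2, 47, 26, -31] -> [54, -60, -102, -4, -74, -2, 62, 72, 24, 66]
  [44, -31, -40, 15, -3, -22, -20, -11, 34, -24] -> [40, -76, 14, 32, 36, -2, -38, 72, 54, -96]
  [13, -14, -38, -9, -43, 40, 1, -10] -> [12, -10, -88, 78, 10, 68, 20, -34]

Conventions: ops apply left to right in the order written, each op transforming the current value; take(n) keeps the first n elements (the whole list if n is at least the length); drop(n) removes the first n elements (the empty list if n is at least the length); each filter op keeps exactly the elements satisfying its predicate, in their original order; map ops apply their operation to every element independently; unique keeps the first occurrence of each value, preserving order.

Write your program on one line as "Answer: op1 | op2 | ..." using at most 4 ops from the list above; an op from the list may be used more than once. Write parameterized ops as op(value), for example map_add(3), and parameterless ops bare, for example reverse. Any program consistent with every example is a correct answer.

map_add(1) | reverse | map_add(3) | map_mul(-2)

Check, running the answer program on each example:
  [-37, -16, -40, -35, -3, 33, -2, 47, 26, -31] -> [-36, -15, -39, -34, -2, 34, -1, 48, 27, -30] -> [-30, 27, 48, -1, 34, -2, -34, -39, -15, -36] -> [-27, 30, 51, 2, 37, 1, -31, -36, -12, -33] -> [54, -60, -102, -4, -74, -2, 62, 72, 24, 66]
  [44, -31, -40, 15, -3, -22, -20, -11, 34, -24] -> [45, -30, -39, 16, -2, -21, -19, -10, 35, -23] -> [-23, 35, -10, -19, -21, -2, 16, -39, -30, 45] -> [-20, 38, -7, -16, -18, 1, 19, -36, -27, 48] -> [40, -76, 14, 32, 36, -2, -38, 72, 54, -96]
  [13, -14, -38, -9, -43, 40, 1, -10] -> [14, -13, -37, -8, -42, 41, 2, -9] -> [-9, 2, 41, -42, -8, -37, -13, 14] -> [-6, 5, 44, -39, -5, -34, -10, 17] -> [12, -10, -88, 78, 10, 68, 20, -34]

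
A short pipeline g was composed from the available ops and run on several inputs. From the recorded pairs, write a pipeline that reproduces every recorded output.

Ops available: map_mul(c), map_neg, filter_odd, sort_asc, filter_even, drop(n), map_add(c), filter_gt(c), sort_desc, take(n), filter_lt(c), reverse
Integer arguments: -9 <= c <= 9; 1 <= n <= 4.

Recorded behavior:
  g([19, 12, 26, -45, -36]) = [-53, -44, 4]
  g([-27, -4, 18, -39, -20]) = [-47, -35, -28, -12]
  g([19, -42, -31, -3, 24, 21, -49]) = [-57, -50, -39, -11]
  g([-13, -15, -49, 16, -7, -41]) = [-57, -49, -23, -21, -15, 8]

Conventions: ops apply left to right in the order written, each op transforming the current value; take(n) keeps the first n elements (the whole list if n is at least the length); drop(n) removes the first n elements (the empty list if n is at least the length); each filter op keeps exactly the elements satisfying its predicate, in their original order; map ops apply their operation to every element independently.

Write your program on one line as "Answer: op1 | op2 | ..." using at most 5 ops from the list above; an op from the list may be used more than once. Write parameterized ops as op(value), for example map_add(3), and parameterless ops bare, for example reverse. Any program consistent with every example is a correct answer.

map_add(-8) | sort_desc | sort_asc | filter_lt(9)

Check, running the answer program on each example:
  [19, 12, 26, -45, -36] -> [11, 4, 18, -53, -44] -> [18, 11, 4, -44, -53] -> [-53, -44, 4, 11, 18] -> [-53, -44, 4]
  [-27, -4, 18, -39, -20] -> [-35, -12, 10, -47, -28] -> [10, -12, -28, -35, -47] -> [-47, -35, -28, -12, 10] -> [-47, -35, -28, -12]
  [19, -42, -31, -3, 24, 21, -49] -> [11, -50, -39, -11, 16, 13, -57] -> [16, 13, 11, -11, -39, -50, -57] -> [-57, -50, -39, -11, 11, 13, 16] -> [-57, -50, -39, -11]
  [-13, -15, -49, 16, -7, -41] -> [-21, -23, -57, 8, -15, -49] -> [8, -15, -21, -23, -49, -57] -> [-57, -49, -23, -21, -15, 8] -> [-57, -49, -23, -21, -15, 8]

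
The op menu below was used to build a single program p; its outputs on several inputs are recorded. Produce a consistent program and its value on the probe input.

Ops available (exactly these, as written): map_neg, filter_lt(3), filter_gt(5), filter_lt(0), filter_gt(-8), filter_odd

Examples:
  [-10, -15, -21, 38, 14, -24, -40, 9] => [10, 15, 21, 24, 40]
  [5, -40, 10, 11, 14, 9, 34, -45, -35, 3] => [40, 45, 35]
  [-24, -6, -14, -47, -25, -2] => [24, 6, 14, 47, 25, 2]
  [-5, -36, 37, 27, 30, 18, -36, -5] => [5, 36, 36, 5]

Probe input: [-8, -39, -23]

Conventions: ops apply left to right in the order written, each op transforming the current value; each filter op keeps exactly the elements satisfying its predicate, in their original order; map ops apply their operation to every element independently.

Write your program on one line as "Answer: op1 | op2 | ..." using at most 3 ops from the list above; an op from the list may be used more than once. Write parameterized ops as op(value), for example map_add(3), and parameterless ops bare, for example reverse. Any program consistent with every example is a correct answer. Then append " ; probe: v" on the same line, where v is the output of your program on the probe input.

filter_lt(3) | map_neg ; probe: [8, 39, 23]

Check, running the answer program on each example:
  [-10, -15, -21, 38, 14, -24, -40, 9] -> [-10, -15, -21, -24, -40] -> [10, 15, 21, 24, 40]
  [5, -40, 10, 11, 14, 9, 34, -45, -35, 3] -> [-40, -45, -35] -> [40, 45, 35]
  [-24, -6, -14, -47, -25, -2] -> [-24, -6, -14, -47, -25, -2] -> [24, 6, 14, 47, 25, 2]
  [-5, -36, 37, 27, 30, 18, -36, -5] -> [-5, -36, -36, -5] -> [5, 36, 36, 5]
  probe: [-8, -39, -23] -> [-8, -39, -23] -> [8, 39, 23]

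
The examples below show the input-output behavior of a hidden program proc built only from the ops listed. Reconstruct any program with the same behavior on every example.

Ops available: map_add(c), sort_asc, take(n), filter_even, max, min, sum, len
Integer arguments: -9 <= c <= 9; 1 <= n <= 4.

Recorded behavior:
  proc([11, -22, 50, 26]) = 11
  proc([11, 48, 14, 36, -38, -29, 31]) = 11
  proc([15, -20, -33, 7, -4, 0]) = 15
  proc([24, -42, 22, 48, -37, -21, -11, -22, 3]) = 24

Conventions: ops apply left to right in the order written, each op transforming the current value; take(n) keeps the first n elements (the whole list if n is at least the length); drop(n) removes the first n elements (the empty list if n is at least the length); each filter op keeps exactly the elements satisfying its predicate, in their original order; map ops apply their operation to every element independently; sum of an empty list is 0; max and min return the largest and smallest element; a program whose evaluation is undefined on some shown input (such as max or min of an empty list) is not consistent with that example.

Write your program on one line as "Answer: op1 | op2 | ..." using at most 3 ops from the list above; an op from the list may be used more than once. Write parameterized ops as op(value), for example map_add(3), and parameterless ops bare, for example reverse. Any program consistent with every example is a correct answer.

take(1) | max

Check, running the answer program on each example:
  [11, -22, 50, 26] -> [11] -> 11
  [11, 48, 14, 36, -38, -29, 31] -> [11] -> 11
  [15, -20, -33, 7, -4, 0] -> [15] -> 15
  [24, -42, 22, 48, -37, -21, -11, -22, 3] -> [24] -> 24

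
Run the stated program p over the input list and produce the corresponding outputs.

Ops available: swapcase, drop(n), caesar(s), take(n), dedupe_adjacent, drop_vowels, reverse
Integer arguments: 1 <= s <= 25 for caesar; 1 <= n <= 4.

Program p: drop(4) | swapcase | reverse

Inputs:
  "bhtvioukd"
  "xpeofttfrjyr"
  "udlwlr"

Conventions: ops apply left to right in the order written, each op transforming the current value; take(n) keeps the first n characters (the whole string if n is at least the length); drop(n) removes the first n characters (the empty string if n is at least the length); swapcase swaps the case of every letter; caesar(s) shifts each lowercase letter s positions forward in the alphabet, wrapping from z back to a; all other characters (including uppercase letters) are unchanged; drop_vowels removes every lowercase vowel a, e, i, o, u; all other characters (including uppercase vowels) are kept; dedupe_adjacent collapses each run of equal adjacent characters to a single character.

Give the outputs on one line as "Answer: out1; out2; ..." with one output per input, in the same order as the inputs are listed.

Execution, op by op:
  "bhtvioukd" -> "ioukd" -> "IOUKD" -> "DKUOI"
  "xpeofttfrjyr" -> "fttfrjyr" -> "FTTFRJYR" -> "RYJRFTTF"
  "udlwlr" -> "lr" -> "LR" -> "RL"

"DKUOI"; "RYJRFTTF"; "RL"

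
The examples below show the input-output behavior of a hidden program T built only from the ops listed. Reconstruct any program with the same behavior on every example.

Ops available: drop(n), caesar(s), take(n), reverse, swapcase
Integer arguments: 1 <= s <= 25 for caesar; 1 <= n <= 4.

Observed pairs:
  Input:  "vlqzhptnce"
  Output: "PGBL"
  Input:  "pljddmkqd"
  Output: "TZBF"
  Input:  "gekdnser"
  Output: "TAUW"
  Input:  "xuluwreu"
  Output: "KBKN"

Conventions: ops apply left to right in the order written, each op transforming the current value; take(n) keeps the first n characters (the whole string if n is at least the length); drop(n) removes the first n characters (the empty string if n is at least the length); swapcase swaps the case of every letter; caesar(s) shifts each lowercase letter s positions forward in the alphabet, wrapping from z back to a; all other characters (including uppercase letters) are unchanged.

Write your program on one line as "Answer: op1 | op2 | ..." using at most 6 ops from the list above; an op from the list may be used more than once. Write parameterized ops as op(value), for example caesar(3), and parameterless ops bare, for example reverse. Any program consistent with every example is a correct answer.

caesar(11) | take(4) | caesar(5) | reverse | swapcase

Check, running the answer program on each example:
  "vlqzhptnce" -> "gwbksaeynp" -> "gwbk" -> "lbgp" -> "pgbl" -> "PGBL"
  "pljddmkqd" -> "awuooxvbo" -> "awuo" -> "fbzt" -> "tzbf" -> "TZBF"
  "gekdnser" -> "rpvoydpc" -> "rpvo" -> "wuat" -> "tauw" -> "TAUW"
  "xuluwreu" -> "ifwfhcpf" -> "ifwf" -> "nkbk" -> "kbkn" -> "KBKN"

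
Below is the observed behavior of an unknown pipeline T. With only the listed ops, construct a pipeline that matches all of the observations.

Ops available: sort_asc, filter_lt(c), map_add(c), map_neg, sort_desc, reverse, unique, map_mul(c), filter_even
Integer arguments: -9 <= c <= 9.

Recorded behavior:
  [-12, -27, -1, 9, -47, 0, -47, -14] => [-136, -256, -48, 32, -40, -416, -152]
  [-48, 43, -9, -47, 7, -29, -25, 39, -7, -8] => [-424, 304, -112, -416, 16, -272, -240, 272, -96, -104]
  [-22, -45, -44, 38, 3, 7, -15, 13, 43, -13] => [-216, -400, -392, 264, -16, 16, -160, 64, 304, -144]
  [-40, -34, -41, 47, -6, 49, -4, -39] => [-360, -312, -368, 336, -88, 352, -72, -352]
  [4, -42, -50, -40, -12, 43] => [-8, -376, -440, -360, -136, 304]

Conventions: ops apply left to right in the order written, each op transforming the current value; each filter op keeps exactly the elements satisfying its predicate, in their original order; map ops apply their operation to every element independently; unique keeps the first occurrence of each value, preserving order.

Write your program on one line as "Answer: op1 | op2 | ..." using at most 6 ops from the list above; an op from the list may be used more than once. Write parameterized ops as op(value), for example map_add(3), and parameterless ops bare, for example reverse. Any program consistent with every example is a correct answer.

reverse | unique | map_add(-5) | reverse | map_mul(8)

Check, running the answer program on each example:
  [-12, -27, -1, 9, -47, 0, -47, -14] -> [-14, -47, 0, -47, 9, -1, -27, -12] -> [-14, -47, 0, 9, -1, -27, -12] -> [-19, -52, -5, 4, -6, -32, -17] -> [-17, -32, -6, 4, -5, -52, -19] -> [-136, -256, -48, 32, -40, -416, -152]
  [-48, 43, -9, -47, 7, -29, -25, 39, -7, -8] -> [-8, -7, 39, -25, -29, 7, -47, -9, 43, -48] -> [-8, -7, 39, -25, -29, 7, -47, -9, 43, -48] -> [-13, -12, 34, -30, -34, 2, -52, -14, 38, -53] -> [-53, 38, -14, -52, 2, -34, -30, 34, -12, -13] -> [-424, 304, -112, -416, 16, -272, -240, 272, -96, -104]
  [-22, -45, -44, 38, 3, 7, -15, 13, 43, -13] -> [-13, 43, 13, -15, 7, 3, 38, -44, -45, -22] -> [-13, 43, 13, -15, 7, 3, 38, -44, -45, -22] -> [-18, 38, 8, -20, 2, -2, 33, -49, -50, -27] -> [-27, -50, -49, 33, -2, 2, -20, 8, 38, -18] -> [-216, -400, -392, 264, -16, 16, -160, 64, 304, -144]
  [-40, -34, -41, 47, -6, 49, -4, -39] -> [-39, -4, 49, -6, 47, -41, -34, -40] -> [-39, -4, 49, -6, 47, -41, -34, -40] -> [-44, -9, 44, -11, 42, -46, -39, -45] -> [-45, -39, -46, 42, -11, 44, -9, -44] -> [-360, -312, -368, 336, -88, 352, -72, -352]
  [4, -42, -50, -40, -12, 43] -> [43, -12, -40, -50, -42, 4] -> [43, -12, -40, -50, -42, 4] -> [38, -17, -45, -55, -47, -1] -> [-1, -47, -55, -45, -17, 38] -> [-8, -376, -440, -360, -136, 304]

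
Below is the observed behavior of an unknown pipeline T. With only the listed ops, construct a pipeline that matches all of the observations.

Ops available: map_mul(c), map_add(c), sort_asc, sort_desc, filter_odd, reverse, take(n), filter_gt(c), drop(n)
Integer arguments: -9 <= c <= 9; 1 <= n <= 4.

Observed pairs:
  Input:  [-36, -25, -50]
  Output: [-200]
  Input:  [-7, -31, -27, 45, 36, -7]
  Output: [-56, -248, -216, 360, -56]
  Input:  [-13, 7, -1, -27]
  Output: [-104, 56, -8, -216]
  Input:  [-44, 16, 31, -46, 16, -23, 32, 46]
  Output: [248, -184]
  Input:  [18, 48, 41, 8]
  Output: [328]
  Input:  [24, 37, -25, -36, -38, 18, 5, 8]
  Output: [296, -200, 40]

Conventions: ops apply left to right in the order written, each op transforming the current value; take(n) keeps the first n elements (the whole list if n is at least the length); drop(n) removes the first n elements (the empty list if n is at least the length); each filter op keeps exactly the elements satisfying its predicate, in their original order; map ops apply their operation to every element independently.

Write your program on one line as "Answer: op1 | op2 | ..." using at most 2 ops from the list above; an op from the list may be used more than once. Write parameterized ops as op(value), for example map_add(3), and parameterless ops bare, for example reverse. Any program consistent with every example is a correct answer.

filter_odd | map_mul(8)

Check, running the answer program on each example:
  [-36, -25, -50] -> [-25] -> [-200]
  [-7, -31, -27, 45, 36, -7] -> [-7, -31, -27, 45, -7] -> [-56, -248, -216, 360, -56]
  [-13, 7, -1, -27] -> [-13, 7, -1, -27] -> [-104, 56, -8, -216]
  [-44, 16, 31, -46, 16, -23, 32, 46] -> [31, -23] -> [248, -184]
  [18, 48, 41, 8] -> [41] -> [328]
  [24, 37, -25, -36, -38, 18, 5, 8] -> [37, -25, 5] -> [296, -200, 40]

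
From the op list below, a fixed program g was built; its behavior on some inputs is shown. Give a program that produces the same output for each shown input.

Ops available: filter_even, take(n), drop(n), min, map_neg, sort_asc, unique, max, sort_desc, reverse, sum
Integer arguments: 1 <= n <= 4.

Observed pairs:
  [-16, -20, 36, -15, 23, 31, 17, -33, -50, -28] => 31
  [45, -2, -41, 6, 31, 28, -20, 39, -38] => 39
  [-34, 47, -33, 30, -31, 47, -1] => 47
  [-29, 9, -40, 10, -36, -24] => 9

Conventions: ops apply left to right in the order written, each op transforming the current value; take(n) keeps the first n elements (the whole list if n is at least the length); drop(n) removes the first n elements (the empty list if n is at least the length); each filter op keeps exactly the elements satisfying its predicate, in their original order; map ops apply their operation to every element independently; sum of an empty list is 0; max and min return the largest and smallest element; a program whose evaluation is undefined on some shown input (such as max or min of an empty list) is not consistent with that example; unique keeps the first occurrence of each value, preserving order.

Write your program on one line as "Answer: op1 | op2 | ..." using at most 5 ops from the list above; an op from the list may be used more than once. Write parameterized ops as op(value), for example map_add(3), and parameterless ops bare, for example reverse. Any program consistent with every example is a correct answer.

sort_desc | take(2) | sort_asc | min

Check, running the answer program on each example:
  [-16, -20, 36, -15, 23, 31, 17, -33, -50, -28] -> [36, 31, 23, 17, -15, -16, -20, -28, -33, -50] -> [36, 31] -> [31, 36] -> 31
  [45, -2, -41, 6, 31, 28, -20, 39, -38] -> [45, 39, 31, 28, 6, -2, -20, -38, -41] -> [45, 39] -> [39, 45] -> 39
  [-34, 47, -33, 30, -31, 47, -1] -> [47, 47, 30, -1, -31, -33, -34] -> [47, 47] -> [47, 47] -> 47
  [-29, 9, -40, 10, -36, -24] -> [10, 9, -24, -29, -36, -40] -> [10, 9] -> [9, 10] -> 9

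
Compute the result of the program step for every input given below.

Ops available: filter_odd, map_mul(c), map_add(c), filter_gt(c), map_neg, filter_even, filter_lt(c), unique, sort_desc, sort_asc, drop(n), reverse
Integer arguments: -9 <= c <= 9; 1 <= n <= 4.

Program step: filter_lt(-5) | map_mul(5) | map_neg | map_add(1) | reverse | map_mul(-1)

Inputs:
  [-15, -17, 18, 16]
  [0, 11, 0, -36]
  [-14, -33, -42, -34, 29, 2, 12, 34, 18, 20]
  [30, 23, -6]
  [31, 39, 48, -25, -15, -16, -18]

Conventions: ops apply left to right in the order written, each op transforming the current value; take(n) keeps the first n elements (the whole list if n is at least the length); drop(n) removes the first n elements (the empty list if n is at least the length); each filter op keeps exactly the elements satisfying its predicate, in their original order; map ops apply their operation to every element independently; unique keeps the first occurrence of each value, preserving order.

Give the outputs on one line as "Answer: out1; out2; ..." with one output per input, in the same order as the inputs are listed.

Execution, op by op:
  [-15, -17, 18, 16] -> [-15, -17] -> [-75, -85] -> [75, 85] -> [76, 86] -> [86, 76] -> [-86, -76]
  [0, 11, 0, -36] -> [-36] -> [-180] -> [180] -> [181] -> [181] -> [-181]
  [-14, -33, -42, -34, 29, 2, 12, 34, 18, 20] -> [-14, -33, -42, -34] -> [-70, -165, -210, -170] -> [70, 165, 210, 170] -> [71, 166, 211, 171] -> [171, 211, 166, 71] -> [-171, -211, -166, -71]
  [30, 23, -6] -> [-6] -> [-30] -> [30] -> [31] -> [31] -> [-31]
  [31, 39, 48, -25, -15, -16, -18] -> [-25, -15, -16, -18] -> [-125, -75, -80, -90] -> [125, 75, 80, 90] -> [126, 76, 81, 91] -> [91, 81, 76, 126] -> [-91, -81, -76, -126]

[-86, -76]; [-181]; [-171, -211, -166, -71]; [-31]; [-91, -81, -76, -126]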